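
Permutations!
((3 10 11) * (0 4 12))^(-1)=((0 4 12)(3 10 11))^(-1)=(0 12 4)(3 11 10)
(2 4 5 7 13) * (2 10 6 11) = (2 4 5 7 13 10 6 11) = [0, 1, 4, 3, 5, 7, 11, 13, 8, 9, 6, 2, 12, 10]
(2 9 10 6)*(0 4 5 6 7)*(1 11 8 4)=(0 1 11 8 4 5 6 2 9 10 7)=[1, 11, 9, 3, 5, 6, 2, 0, 4, 10, 7, 8]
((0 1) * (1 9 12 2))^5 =(12)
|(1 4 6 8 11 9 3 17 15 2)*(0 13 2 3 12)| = 30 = |(0 13 2 1 4 6 8 11 9 12)(3 17 15)|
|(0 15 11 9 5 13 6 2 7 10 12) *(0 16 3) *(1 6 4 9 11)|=|(0 15 1 6 2 7 10 12 16 3)(4 9 5 13)|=20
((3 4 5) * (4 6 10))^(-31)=(3 5 4 10 6)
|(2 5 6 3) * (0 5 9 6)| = 4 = |(0 5)(2 9 6 3)|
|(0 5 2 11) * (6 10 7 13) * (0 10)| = |(0 5 2 11 10 7 13 6)| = 8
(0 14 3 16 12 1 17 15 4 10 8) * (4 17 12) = (0 14 3 16 4 10 8)(1 12)(15 17) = [14, 12, 2, 16, 10, 5, 6, 7, 0, 9, 8, 11, 1, 13, 3, 17, 4, 15]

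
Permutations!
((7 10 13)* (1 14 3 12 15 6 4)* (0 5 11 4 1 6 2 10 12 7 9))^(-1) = ((0 5 11 4 6 1 14 3 7 12 15 2 10 13 9))^(-1) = (0 9 13 10 2 15 12 7 3 14 1 6 4 11 5)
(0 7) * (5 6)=(0 7)(5 6)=[7, 1, 2, 3, 4, 6, 5, 0]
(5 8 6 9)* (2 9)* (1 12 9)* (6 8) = (1 12 9 5 6 2) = [0, 12, 1, 3, 4, 6, 2, 7, 8, 5, 10, 11, 9]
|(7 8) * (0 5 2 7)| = |(0 5 2 7 8)| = 5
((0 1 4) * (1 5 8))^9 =(0 4 1 8 5)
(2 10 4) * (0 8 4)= (0 8 4 2 10)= [8, 1, 10, 3, 2, 5, 6, 7, 4, 9, 0]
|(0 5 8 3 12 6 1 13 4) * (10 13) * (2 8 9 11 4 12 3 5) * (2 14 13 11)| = |(0 14 13 12 6 1 10 11 4)(2 8 5 9)| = 36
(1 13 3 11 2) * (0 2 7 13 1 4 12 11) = [2, 1, 4, 0, 12, 5, 6, 13, 8, 9, 10, 7, 11, 3] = (0 2 4 12 11 7 13 3)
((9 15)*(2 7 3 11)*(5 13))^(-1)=(2 11 3 7)(5 13)(9 15)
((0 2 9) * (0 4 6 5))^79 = ((0 2 9 4 6 5))^79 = (0 2 9 4 6 5)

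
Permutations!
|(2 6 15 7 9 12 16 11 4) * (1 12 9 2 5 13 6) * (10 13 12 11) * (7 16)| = 35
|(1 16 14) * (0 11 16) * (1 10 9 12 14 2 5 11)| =4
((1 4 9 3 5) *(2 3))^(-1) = ((1 4 9 2 3 5))^(-1) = (1 5 3 2 9 4)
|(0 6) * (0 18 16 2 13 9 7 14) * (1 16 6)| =|(0 1 16 2 13 9 7 14)(6 18)| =8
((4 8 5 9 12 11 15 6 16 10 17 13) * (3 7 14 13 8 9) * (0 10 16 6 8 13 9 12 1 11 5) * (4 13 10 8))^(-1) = (0 8)(1 9 14 7 3 5 12 4 15 11)(10 17)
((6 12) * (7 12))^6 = ((6 7 12))^6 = (12)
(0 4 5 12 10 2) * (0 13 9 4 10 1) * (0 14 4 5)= (0 10 2 13 9 5 12 1 14 4)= [10, 14, 13, 3, 0, 12, 6, 7, 8, 5, 2, 11, 1, 9, 4]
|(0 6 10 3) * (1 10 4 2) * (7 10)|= |(0 6 4 2 1 7 10 3)|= 8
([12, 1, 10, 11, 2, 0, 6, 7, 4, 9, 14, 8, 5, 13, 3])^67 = [12, 1, 11, 2, 3, 0, 6, 7, 14, 9, 8, 10, 5, 13, 4]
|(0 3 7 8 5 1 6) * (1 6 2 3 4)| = |(0 4 1 2 3 7 8 5 6)| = 9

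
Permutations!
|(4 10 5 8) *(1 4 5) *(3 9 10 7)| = |(1 4 7 3 9 10)(5 8)| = 6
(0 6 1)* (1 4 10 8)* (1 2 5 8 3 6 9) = (0 9 1)(2 5 8)(3 6 4 10) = [9, 0, 5, 6, 10, 8, 4, 7, 2, 1, 3]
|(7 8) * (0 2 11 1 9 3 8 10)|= |(0 2 11 1 9 3 8 7 10)|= 9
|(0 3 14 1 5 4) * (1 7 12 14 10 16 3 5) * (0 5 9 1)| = |(0 9 1)(3 10 16)(4 5)(7 12 14)| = 6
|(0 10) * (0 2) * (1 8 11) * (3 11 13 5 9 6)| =|(0 10 2)(1 8 13 5 9 6 3 11)| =24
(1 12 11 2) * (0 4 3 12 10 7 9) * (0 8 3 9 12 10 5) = (0 4 9 8 3 10 7 12 11 2 1 5) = [4, 5, 1, 10, 9, 0, 6, 12, 3, 8, 7, 2, 11]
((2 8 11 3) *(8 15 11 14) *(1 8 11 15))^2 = (15)(1 14 3)(2 8 11)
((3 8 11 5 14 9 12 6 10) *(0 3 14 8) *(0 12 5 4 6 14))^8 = ((0 3 12 14 9 5 8 11 4 6 10))^8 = (0 4 5 12 10 11 9 3 6 8 14)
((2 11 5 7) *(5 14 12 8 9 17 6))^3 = ((2 11 14 12 8 9 17 6 5 7))^3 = (2 12 17 7 14 9 5 11 8 6)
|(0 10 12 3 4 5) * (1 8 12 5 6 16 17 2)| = |(0 10 5)(1 8 12 3 4 6 16 17 2)| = 9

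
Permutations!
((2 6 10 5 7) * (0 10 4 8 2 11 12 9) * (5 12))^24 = (12)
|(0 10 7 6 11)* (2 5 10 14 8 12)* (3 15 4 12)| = |(0 14 8 3 15 4 12 2 5 10 7 6 11)| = 13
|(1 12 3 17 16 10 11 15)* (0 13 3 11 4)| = 28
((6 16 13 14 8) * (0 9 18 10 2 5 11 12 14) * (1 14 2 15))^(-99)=((0 9 18 10 15 1 14 8 6 16 13)(2 5 11 12))^(-99)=(18)(2 5 11 12)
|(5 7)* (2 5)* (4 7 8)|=5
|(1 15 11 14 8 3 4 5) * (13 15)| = |(1 13 15 11 14 8 3 4 5)| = 9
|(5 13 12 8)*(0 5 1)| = 6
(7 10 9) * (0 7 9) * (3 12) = (0 7 10)(3 12) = [7, 1, 2, 12, 4, 5, 6, 10, 8, 9, 0, 11, 3]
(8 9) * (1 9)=(1 9 8)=[0, 9, 2, 3, 4, 5, 6, 7, 1, 8]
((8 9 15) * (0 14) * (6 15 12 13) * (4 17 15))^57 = ((0 14)(4 17 15 8 9 12 13 6))^57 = (0 14)(4 17 15 8 9 12 13 6)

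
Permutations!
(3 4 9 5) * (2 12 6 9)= [0, 1, 12, 4, 2, 3, 9, 7, 8, 5, 10, 11, 6]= (2 12 6 9 5 3 4)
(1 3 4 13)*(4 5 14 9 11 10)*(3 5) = (1 5 14 9 11 10 4 13) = [0, 5, 2, 3, 13, 14, 6, 7, 8, 11, 4, 10, 12, 1, 9]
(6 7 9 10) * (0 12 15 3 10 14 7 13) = [12, 1, 2, 10, 4, 5, 13, 9, 8, 14, 6, 11, 15, 0, 7, 3] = (0 12 15 3 10 6 13)(7 9 14)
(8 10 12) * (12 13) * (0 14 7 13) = (0 14 7 13 12 8 10) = [14, 1, 2, 3, 4, 5, 6, 13, 10, 9, 0, 11, 8, 12, 7]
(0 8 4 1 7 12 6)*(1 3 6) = (0 8 4 3 6)(1 7 12) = [8, 7, 2, 6, 3, 5, 0, 12, 4, 9, 10, 11, 1]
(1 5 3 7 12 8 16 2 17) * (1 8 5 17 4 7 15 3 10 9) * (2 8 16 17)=(1 2 4 7 12 5 10 9)(3 15)(8 17 16)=[0, 2, 4, 15, 7, 10, 6, 12, 17, 1, 9, 11, 5, 13, 14, 3, 8, 16]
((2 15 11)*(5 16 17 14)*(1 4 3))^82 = ((1 4 3)(2 15 11)(5 16 17 14))^82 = (1 4 3)(2 15 11)(5 17)(14 16)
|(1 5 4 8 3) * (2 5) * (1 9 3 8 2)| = 6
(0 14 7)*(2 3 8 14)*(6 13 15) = (0 2 3 8 14 7)(6 13 15) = [2, 1, 3, 8, 4, 5, 13, 0, 14, 9, 10, 11, 12, 15, 7, 6]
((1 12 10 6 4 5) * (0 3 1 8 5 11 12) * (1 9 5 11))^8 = ((0 3 9 5 8 11 12 10 6 4 1))^8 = (0 6 11 9 1 10 8 3 4 12 5)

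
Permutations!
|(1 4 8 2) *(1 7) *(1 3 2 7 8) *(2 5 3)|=6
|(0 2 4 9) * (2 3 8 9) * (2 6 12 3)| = |(0 2 4 6 12 3 8 9)| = 8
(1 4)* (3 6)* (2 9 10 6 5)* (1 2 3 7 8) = (1 4 2 9 10 6 7 8)(3 5) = [0, 4, 9, 5, 2, 3, 7, 8, 1, 10, 6]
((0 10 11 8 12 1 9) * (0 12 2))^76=((0 10 11 8 2)(1 9 12))^76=(0 10 11 8 2)(1 9 12)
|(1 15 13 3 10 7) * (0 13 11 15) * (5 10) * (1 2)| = 8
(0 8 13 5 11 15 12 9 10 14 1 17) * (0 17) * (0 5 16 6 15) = (17)(0 8 13 16 6 15 12 9 10 14 1 5 11) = [8, 5, 2, 3, 4, 11, 15, 7, 13, 10, 14, 0, 9, 16, 1, 12, 6, 17]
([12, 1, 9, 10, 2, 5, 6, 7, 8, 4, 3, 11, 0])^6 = [0, 1, 2, 3, 4, 5, 6, 7, 8, 9, 10, 11, 12]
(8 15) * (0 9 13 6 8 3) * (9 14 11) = (0 14 11 9 13 6 8 15 3) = [14, 1, 2, 0, 4, 5, 8, 7, 15, 13, 10, 9, 12, 6, 11, 3]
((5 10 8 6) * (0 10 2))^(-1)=((0 10 8 6 5 2))^(-1)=(0 2 5 6 8 10)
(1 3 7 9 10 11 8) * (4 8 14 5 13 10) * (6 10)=(1 3 7 9 4 8)(5 13 6 10 11 14)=[0, 3, 2, 7, 8, 13, 10, 9, 1, 4, 11, 14, 12, 6, 5]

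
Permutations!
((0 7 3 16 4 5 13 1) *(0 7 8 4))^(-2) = ((0 8 4 5 13 1 7 3 16))^(-2) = (0 3 1 5 8 16 7 13 4)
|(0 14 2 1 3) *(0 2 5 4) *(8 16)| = 12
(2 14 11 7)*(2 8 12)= (2 14 11 7 8 12)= [0, 1, 14, 3, 4, 5, 6, 8, 12, 9, 10, 7, 2, 13, 11]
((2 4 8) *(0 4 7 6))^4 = ((0 4 8 2 7 6))^4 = (0 7 8)(2 4 6)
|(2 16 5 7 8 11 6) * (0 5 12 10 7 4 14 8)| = |(0 5 4 14 8 11 6 2 16 12 10 7)| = 12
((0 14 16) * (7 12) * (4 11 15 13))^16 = (0 14 16)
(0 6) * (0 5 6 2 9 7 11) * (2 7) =[7, 1, 9, 3, 4, 6, 5, 11, 8, 2, 10, 0] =(0 7 11)(2 9)(5 6)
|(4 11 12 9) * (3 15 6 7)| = 4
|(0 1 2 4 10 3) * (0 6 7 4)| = |(0 1 2)(3 6 7 4 10)| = 15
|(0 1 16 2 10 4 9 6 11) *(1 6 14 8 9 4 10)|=3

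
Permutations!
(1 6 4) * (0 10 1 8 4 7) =[10, 6, 2, 3, 8, 5, 7, 0, 4, 9, 1] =(0 10 1 6 7)(4 8)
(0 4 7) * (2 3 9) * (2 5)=(0 4 7)(2 3 9 5)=[4, 1, 3, 9, 7, 2, 6, 0, 8, 5]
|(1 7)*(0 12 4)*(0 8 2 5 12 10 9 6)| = |(0 10 9 6)(1 7)(2 5 12 4 8)| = 20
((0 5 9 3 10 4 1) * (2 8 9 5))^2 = (0 8 3 4)(1 2 9 10)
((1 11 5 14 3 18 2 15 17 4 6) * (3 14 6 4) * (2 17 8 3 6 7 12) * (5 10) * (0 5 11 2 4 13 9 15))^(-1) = ((0 5 7 12 4 13 9 15 8 3 18 17 6 1 2)(10 11))^(-1) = (0 2 1 6 17 18 3 8 15 9 13 4 12 7 5)(10 11)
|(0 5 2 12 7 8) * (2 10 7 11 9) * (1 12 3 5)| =|(0 1 12 11 9 2 3 5 10 7 8)| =11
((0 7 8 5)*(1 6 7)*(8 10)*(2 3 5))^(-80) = ((0 1 6 7 10 8 2 3 5))^(-80) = (0 1 6 7 10 8 2 3 5)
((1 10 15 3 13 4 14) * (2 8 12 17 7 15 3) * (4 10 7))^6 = ((1 7 15 2 8 12 17 4 14)(3 13 10))^6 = (1 17 2)(4 8 7)(12 15 14)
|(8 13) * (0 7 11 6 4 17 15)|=14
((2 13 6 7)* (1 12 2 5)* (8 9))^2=((1 12 2 13 6 7 5)(8 9))^2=(1 2 6 5 12 13 7)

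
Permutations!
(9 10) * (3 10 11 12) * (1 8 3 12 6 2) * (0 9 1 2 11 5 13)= (0 9 5 13)(1 8 3 10)(6 11)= [9, 8, 2, 10, 4, 13, 11, 7, 3, 5, 1, 6, 12, 0]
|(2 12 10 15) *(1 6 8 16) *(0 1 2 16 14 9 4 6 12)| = |(0 1 12 10 15 16 2)(4 6 8 14 9)| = 35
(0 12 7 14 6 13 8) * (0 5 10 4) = (0 12 7 14 6 13 8 5 10 4) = [12, 1, 2, 3, 0, 10, 13, 14, 5, 9, 4, 11, 7, 8, 6]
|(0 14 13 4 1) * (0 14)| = 4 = |(1 14 13 4)|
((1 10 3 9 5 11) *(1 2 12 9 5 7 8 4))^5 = (1 2 4 11 8 5 7 3 9 10 12)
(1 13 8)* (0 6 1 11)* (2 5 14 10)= (0 6 1 13 8 11)(2 5 14 10)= [6, 13, 5, 3, 4, 14, 1, 7, 11, 9, 2, 0, 12, 8, 10]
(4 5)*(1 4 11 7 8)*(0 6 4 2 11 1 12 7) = (0 6 4 5 1 2 11)(7 8 12) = [6, 2, 11, 3, 5, 1, 4, 8, 12, 9, 10, 0, 7]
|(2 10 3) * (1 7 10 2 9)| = 5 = |(1 7 10 3 9)|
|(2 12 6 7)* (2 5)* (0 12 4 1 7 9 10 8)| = |(0 12 6 9 10 8)(1 7 5 2 4)| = 30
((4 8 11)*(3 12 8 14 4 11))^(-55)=(3 8 12)(4 14)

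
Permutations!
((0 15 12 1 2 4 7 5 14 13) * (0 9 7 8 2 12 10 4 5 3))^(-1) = ((0 15 10 4 8 2 5 14 13 9 7 3)(1 12))^(-1) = (0 3 7 9 13 14 5 2 8 4 10 15)(1 12)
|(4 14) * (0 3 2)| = 6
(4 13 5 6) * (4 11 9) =(4 13 5 6 11 9) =[0, 1, 2, 3, 13, 6, 11, 7, 8, 4, 10, 9, 12, 5]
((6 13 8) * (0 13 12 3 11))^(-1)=(0 11 3 12 6 8 13)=((0 13 8 6 12 3 11))^(-1)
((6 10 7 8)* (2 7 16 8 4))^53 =((2 7 4)(6 10 16 8))^53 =(2 4 7)(6 10 16 8)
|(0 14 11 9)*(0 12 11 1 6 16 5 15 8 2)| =|(0 14 1 6 16 5 15 8 2)(9 12 11)| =9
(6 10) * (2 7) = (2 7)(6 10) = [0, 1, 7, 3, 4, 5, 10, 2, 8, 9, 6]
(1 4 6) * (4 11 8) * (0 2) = [2, 11, 0, 3, 6, 5, 1, 7, 4, 9, 10, 8] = (0 2)(1 11 8 4 6)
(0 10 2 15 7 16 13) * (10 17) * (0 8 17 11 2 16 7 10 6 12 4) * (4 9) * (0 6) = (0 11 2 15 10 16 13 8 17)(4 6 12 9) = [11, 1, 15, 3, 6, 5, 12, 7, 17, 4, 16, 2, 9, 8, 14, 10, 13, 0]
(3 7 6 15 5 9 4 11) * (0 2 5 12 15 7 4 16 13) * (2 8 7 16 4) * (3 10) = (0 8 7 6 16 13)(2 5 9 4 11 10 3)(12 15) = [8, 1, 5, 2, 11, 9, 16, 6, 7, 4, 3, 10, 15, 0, 14, 12, 13]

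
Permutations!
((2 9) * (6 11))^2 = ((2 9)(6 11))^2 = (11)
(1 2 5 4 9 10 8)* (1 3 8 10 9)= (10)(1 2 5 4)(3 8)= [0, 2, 5, 8, 1, 4, 6, 7, 3, 9, 10]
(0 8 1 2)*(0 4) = (0 8 1 2 4) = [8, 2, 4, 3, 0, 5, 6, 7, 1]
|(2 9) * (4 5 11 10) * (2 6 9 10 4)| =6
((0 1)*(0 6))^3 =((0 1 6))^3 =(6)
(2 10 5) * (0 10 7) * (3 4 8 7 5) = [10, 1, 5, 4, 8, 2, 6, 0, 7, 9, 3] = (0 10 3 4 8 7)(2 5)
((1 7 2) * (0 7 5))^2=((0 7 2 1 5))^2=(0 2 5 7 1)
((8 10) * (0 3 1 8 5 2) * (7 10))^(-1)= (0 2 5 10 7 8 1 3)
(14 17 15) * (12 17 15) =(12 17)(14 15) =[0, 1, 2, 3, 4, 5, 6, 7, 8, 9, 10, 11, 17, 13, 15, 14, 16, 12]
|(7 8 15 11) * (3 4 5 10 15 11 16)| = 6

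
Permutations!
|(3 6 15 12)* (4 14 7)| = |(3 6 15 12)(4 14 7)| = 12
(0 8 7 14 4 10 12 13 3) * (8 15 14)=[15, 1, 2, 0, 10, 5, 6, 8, 7, 9, 12, 11, 13, 3, 4, 14]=(0 15 14 4 10 12 13 3)(7 8)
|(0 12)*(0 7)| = |(0 12 7)| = 3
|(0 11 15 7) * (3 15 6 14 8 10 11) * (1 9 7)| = 30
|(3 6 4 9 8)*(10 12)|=|(3 6 4 9 8)(10 12)|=10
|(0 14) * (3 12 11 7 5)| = 10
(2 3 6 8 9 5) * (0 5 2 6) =(0 5 6 8 9 2 3) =[5, 1, 3, 0, 4, 6, 8, 7, 9, 2]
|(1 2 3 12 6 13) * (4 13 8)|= |(1 2 3 12 6 8 4 13)|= 8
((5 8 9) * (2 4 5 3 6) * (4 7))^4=(2 8)(3 4)(5 6)(7 9)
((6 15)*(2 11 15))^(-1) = ((2 11 15 6))^(-1) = (2 6 15 11)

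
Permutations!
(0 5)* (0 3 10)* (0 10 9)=(10)(0 5 3 9)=[5, 1, 2, 9, 4, 3, 6, 7, 8, 0, 10]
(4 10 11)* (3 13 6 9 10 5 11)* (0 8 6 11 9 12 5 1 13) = (0 8 6 12 5 9 10 3)(1 13 11 4) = [8, 13, 2, 0, 1, 9, 12, 7, 6, 10, 3, 4, 5, 11]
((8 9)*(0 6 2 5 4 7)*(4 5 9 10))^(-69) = ((0 6 2 9 8 10 4 7))^(-69) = (0 9 4 6 8 7 2 10)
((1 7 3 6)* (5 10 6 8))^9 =(1 3 5 6 7 8 10)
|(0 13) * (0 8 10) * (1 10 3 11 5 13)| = 15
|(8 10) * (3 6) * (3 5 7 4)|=10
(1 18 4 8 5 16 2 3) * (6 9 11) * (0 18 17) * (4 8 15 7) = (0 18 8 5 16 2 3 1 17)(4 15 7)(6 9 11) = [18, 17, 3, 1, 15, 16, 9, 4, 5, 11, 10, 6, 12, 13, 14, 7, 2, 0, 8]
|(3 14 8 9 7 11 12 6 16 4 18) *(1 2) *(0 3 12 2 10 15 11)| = 30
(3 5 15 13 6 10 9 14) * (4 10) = (3 5 15 13 6 4 10 9 14) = [0, 1, 2, 5, 10, 15, 4, 7, 8, 14, 9, 11, 12, 6, 3, 13]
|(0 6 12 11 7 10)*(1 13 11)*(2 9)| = |(0 6 12 1 13 11 7 10)(2 9)| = 8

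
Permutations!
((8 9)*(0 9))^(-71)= ((0 9 8))^(-71)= (0 9 8)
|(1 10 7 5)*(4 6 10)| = |(1 4 6 10 7 5)| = 6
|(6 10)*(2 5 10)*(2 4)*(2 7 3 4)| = |(2 5 10 6)(3 4 7)| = 12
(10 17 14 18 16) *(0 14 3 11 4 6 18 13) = (0 14 13)(3 11 4 6 18 16 10 17) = [14, 1, 2, 11, 6, 5, 18, 7, 8, 9, 17, 4, 12, 0, 13, 15, 10, 3, 16]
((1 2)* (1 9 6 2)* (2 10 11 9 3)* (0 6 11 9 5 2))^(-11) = (0 5 10 3 11 6 2 9)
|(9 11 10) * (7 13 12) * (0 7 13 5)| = 6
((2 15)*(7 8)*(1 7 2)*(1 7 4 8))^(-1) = (1 7 15 2 8 4)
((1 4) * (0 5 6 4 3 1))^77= ((0 5 6 4)(1 3))^77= (0 5 6 4)(1 3)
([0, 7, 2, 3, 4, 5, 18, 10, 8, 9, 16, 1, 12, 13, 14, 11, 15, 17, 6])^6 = (18)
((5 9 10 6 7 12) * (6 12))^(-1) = ((5 9 10 12)(6 7))^(-1) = (5 12 10 9)(6 7)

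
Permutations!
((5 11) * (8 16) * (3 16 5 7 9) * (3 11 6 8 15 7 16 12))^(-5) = (16)(3 12)(5 6 8)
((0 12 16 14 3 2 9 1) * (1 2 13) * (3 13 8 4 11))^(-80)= ((0 12 16 14 13 1)(2 9)(3 8 4 11))^(-80)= (0 13 16)(1 14 12)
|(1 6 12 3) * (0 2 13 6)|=|(0 2 13 6 12 3 1)|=7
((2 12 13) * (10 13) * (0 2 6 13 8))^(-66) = ((0 2 12 10 8)(6 13))^(-66) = (13)(0 8 10 12 2)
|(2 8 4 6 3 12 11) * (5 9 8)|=|(2 5 9 8 4 6 3 12 11)|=9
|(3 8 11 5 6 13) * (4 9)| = 6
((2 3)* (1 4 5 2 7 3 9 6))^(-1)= (1 6 9 2 5 4)(3 7)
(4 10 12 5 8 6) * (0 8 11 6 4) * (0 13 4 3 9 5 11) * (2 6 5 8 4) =(0 4 10 12 11 5)(2 6 13)(3 9 8) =[4, 1, 6, 9, 10, 0, 13, 7, 3, 8, 12, 5, 11, 2]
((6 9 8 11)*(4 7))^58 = ((4 7)(6 9 8 11))^58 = (6 8)(9 11)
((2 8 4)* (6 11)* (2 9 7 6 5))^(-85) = (2 9 11 8 7 5 4 6)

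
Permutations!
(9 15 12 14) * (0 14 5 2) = (0 14 9 15 12 5 2) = [14, 1, 0, 3, 4, 2, 6, 7, 8, 15, 10, 11, 5, 13, 9, 12]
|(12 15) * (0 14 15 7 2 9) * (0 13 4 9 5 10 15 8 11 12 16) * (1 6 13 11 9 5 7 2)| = |(0 14 8 9 11 12 2 7 1 6 13 4 5 10 15 16)| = 16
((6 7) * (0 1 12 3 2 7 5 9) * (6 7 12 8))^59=((0 1 8 6 5 9)(2 12 3))^59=(0 9 5 6 8 1)(2 3 12)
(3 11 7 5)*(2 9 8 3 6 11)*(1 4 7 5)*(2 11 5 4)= (1 2 9 8 3 11 4 7)(5 6)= [0, 2, 9, 11, 7, 6, 5, 1, 3, 8, 10, 4]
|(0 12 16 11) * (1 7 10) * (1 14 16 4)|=|(0 12 4 1 7 10 14 16 11)|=9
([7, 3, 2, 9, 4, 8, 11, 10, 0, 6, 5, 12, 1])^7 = [10, 3, 2, 9, 4, 0, 11, 5, 7, 6, 8, 12, 1]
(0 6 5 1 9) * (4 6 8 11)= (0 8 11 4 6 5 1 9)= [8, 9, 2, 3, 6, 1, 5, 7, 11, 0, 10, 4]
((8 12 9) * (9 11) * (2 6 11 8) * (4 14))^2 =(14)(2 11)(6 9)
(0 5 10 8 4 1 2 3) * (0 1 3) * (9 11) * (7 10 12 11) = (0 5 12 11 9 7 10 8 4 3 1 2) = [5, 2, 0, 1, 3, 12, 6, 10, 4, 7, 8, 9, 11]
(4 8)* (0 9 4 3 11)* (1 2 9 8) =[8, 2, 9, 11, 1, 5, 6, 7, 3, 4, 10, 0] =(0 8 3 11)(1 2 9 4)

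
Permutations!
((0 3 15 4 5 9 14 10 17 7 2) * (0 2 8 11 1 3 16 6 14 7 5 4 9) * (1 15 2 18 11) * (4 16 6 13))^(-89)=(0 6 14 10 17 5)(1 3 2 18 11 15 9 7 8)(4 16 13)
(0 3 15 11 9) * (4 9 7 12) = (0 3 15 11 7 12 4 9) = [3, 1, 2, 15, 9, 5, 6, 12, 8, 0, 10, 7, 4, 13, 14, 11]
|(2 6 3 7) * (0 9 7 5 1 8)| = |(0 9 7 2 6 3 5 1 8)| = 9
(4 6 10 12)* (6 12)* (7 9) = (4 12)(6 10)(7 9) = [0, 1, 2, 3, 12, 5, 10, 9, 8, 7, 6, 11, 4]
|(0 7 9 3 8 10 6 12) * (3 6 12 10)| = 6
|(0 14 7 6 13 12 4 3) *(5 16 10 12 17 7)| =|(0 14 5 16 10 12 4 3)(6 13 17 7)| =8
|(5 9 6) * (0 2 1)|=|(0 2 1)(5 9 6)|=3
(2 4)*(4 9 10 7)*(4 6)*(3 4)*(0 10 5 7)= (0 10)(2 9 5 7 6 3 4)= [10, 1, 9, 4, 2, 7, 3, 6, 8, 5, 0]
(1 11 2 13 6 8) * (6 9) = [0, 11, 13, 3, 4, 5, 8, 7, 1, 6, 10, 2, 12, 9] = (1 11 2 13 9 6 8)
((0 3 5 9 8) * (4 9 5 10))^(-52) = (0 10 9)(3 4 8)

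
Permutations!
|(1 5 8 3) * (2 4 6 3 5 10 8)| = |(1 10 8 5 2 4 6 3)| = 8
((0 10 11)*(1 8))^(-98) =(0 10 11)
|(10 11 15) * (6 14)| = 6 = |(6 14)(10 11 15)|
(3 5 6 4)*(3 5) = (4 5 6) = [0, 1, 2, 3, 5, 6, 4]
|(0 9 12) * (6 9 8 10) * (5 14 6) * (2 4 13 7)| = 8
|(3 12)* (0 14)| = 2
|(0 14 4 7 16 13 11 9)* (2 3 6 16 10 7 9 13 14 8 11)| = |(0 8 11 13 2 3 6 16 14 4 9)(7 10)| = 22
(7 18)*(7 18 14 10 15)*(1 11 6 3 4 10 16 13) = (18)(1 11 6 3 4 10 15 7 14 16 13) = [0, 11, 2, 4, 10, 5, 3, 14, 8, 9, 15, 6, 12, 1, 16, 7, 13, 17, 18]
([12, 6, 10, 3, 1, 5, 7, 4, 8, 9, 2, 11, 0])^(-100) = (12)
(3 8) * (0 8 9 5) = [8, 1, 2, 9, 4, 0, 6, 7, 3, 5] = (0 8 3 9 5)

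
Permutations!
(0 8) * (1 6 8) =[1, 6, 2, 3, 4, 5, 8, 7, 0] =(0 1 6 8)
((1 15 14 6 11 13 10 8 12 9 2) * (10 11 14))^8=((1 15 10 8 12 9 2)(6 14)(11 13))^8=(1 15 10 8 12 9 2)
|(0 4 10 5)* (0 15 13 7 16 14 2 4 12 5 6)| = |(0 12 5 15 13 7 16 14 2 4 10 6)| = 12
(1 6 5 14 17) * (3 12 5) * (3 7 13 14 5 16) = (1 6 7 13 14 17)(3 12 16) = [0, 6, 2, 12, 4, 5, 7, 13, 8, 9, 10, 11, 16, 14, 17, 15, 3, 1]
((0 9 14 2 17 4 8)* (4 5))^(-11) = ((0 9 14 2 17 5 4 8))^(-11) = (0 5 14 8 17 9 4 2)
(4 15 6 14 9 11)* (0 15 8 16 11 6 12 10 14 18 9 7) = (0 15 12 10 14 7)(4 8 16 11)(6 18 9) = [15, 1, 2, 3, 8, 5, 18, 0, 16, 6, 14, 4, 10, 13, 7, 12, 11, 17, 9]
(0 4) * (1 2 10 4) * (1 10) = [10, 2, 1, 3, 0, 5, 6, 7, 8, 9, 4] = (0 10 4)(1 2)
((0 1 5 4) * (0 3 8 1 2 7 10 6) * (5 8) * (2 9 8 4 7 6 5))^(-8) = (5 7 10)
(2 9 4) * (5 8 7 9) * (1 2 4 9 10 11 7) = (1 2 5 8)(7 10 11) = [0, 2, 5, 3, 4, 8, 6, 10, 1, 9, 11, 7]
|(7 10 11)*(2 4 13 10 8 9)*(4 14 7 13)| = 15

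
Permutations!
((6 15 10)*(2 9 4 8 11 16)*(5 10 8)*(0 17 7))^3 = (17)(2 5 15 16 4 6 11 9 10 8)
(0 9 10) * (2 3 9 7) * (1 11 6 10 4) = (0 7 2 3 9 4 1 11 6 10) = [7, 11, 3, 9, 1, 5, 10, 2, 8, 4, 0, 6]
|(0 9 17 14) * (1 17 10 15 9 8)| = 15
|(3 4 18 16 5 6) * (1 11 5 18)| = |(1 11 5 6 3 4)(16 18)| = 6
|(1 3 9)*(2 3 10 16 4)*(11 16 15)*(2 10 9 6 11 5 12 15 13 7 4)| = 60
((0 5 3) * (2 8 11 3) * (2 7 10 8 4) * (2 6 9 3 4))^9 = (0 3 9 6 4 11 8 10 7 5)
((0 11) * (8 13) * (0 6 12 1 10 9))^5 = ((0 11 6 12 1 10 9)(8 13))^5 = (0 10 12 11 9 1 6)(8 13)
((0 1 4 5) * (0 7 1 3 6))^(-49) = (0 6 3)(1 7 5 4)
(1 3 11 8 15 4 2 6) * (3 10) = (1 10 3 11 8 15 4 2 6) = [0, 10, 6, 11, 2, 5, 1, 7, 15, 9, 3, 8, 12, 13, 14, 4]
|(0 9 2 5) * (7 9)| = |(0 7 9 2 5)| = 5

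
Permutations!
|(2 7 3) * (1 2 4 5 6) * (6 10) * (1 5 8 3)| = 3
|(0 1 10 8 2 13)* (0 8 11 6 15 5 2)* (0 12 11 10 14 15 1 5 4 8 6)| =|(0 5 2 13 6 1 14 15 4 8 12 11)| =12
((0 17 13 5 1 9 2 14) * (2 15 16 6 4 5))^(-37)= ((0 17 13 2 14)(1 9 15 16 6 4 5))^(-37)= (0 2 17 14 13)(1 4 16 9 5 6 15)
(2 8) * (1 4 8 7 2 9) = (1 4 8 9)(2 7) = [0, 4, 7, 3, 8, 5, 6, 2, 9, 1]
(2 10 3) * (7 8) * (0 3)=(0 3 2 10)(7 8)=[3, 1, 10, 2, 4, 5, 6, 8, 7, 9, 0]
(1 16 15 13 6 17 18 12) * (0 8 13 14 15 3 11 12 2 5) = (0 8 13 6 17 18 2 5)(1 16 3 11 12)(14 15) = [8, 16, 5, 11, 4, 0, 17, 7, 13, 9, 10, 12, 1, 6, 15, 14, 3, 18, 2]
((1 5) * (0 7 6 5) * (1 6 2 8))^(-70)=(8)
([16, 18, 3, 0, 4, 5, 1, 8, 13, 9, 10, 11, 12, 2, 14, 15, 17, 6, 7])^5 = [18, 2, 6, 1, 4, 5, 13, 0, 16, 9, 10, 11, 12, 17, 14, 15, 7, 8, 3]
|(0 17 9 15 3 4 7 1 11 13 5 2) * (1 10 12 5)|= |(0 17 9 15 3 4 7 10 12 5 2)(1 11 13)|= 33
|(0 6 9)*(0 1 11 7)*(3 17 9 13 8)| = |(0 6 13 8 3 17 9 1 11 7)| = 10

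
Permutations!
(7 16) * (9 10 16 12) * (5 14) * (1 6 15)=(1 6 15)(5 14)(7 12 9 10 16)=[0, 6, 2, 3, 4, 14, 15, 12, 8, 10, 16, 11, 9, 13, 5, 1, 7]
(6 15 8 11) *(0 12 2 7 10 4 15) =(0 12 2 7 10 4 15 8 11 6) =[12, 1, 7, 3, 15, 5, 0, 10, 11, 9, 4, 6, 2, 13, 14, 8]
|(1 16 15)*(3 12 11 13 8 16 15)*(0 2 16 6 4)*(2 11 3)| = 6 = |(0 11 13 8 6 4)(1 15)(2 16)(3 12)|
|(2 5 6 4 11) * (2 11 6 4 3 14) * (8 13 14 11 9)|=|(2 5 4 6 3 11 9 8 13 14)|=10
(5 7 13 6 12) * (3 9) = [0, 1, 2, 9, 4, 7, 12, 13, 8, 3, 10, 11, 5, 6] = (3 9)(5 7 13 6 12)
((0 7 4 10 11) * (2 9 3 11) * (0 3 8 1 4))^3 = (0 7)(1 2)(3 11)(4 9)(8 10)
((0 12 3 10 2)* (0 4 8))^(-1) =(0 8 4 2 10 3 12)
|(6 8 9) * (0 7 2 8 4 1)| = |(0 7 2 8 9 6 4 1)| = 8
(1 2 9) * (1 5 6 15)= (1 2 9 5 6 15)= [0, 2, 9, 3, 4, 6, 15, 7, 8, 5, 10, 11, 12, 13, 14, 1]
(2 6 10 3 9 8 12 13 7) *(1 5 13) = (1 5 13 7 2 6 10 3 9 8 12) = [0, 5, 6, 9, 4, 13, 10, 2, 12, 8, 3, 11, 1, 7]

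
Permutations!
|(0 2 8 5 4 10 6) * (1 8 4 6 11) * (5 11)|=6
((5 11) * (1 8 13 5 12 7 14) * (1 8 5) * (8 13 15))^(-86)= (15)(1 14 12 5 13 7 11)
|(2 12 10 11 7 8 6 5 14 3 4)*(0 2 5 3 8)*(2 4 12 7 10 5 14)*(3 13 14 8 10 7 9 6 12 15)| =|(0 4 8 12 5 2 9 6 13 14 10 11 7)(3 15)| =26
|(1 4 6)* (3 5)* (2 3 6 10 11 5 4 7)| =|(1 7 2 3 4 10 11 5 6)| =9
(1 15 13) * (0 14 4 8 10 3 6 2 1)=(0 14 4 8 10 3 6 2 1 15 13)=[14, 15, 1, 6, 8, 5, 2, 7, 10, 9, 3, 11, 12, 0, 4, 13]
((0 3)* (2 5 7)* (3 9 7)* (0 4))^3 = (0 2 4 7 3 9 5)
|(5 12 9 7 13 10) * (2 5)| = 7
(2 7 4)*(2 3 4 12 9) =(2 7 12 9)(3 4) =[0, 1, 7, 4, 3, 5, 6, 12, 8, 2, 10, 11, 9]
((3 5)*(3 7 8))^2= (3 7)(5 8)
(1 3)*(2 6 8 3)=(1 2 6 8 3)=[0, 2, 6, 1, 4, 5, 8, 7, 3]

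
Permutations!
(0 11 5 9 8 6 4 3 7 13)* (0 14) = (0 11 5 9 8 6 4 3 7 13 14) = [11, 1, 2, 7, 3, 9, 4, 13, 6, 8, 10, 5, 12, 14, 0]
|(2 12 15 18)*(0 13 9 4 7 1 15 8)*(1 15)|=|(0 13 9 4 7 15 18 2 12 8)|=10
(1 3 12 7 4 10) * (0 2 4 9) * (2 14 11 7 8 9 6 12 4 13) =(0 14 11 7 6 12 8 9)(1 3 4 10)(2 13) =[14, 3, 13, 4, 10, 5, 12, 6, 9, 0, 1, 7, 8, 2, 11]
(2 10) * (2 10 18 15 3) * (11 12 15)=[0, 1, 18, 2, 4, 5, 6, 7, 8, 9, 10, 12, 15, 13, 14, 3, 16, 17, 11]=(2 18 11 12 15 3)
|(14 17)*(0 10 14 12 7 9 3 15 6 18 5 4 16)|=14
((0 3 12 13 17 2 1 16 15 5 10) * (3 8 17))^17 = ((0 8 17 2 1 16 15 5 10)(3 12 13))^17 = (0 10 5 15 16 1 2 17 8)(3 13 12)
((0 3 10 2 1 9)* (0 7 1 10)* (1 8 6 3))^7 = ((0 1 9 7 8 6 3)(2 10))^7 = (2 10)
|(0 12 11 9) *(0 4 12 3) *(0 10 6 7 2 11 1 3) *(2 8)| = |(1 3 10 6 7 8 2 11 9 4 12)| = 11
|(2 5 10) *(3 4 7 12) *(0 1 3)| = 6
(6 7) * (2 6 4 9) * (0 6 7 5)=[6, 1, 7, 3, 9, 0, 5, 4, 8, 2]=(0 6 5)(2 7 4 9)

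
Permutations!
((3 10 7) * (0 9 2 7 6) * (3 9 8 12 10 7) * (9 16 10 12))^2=((0 8 9 2 3 7 16 10 6))^2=(0 9 3 16 6 8 2 7 10)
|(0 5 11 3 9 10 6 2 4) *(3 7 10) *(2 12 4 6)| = |(0 5 11 7 10 2 6 12 4)(3 9)| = 18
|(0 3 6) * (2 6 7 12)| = 6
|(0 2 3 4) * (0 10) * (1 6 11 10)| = 8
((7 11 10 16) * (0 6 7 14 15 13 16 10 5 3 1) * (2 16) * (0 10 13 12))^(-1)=((0 6 7 11 5 3 1 10 13 2 16 14 15 12))^(-1)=(0 12 15 14 16 2 13 10 1 3 5 11 7 6)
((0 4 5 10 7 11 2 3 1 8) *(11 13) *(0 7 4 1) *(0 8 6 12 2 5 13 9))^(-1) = ((0 1 6 12 2 3 8 7 9)(4 13 11 5 10))^(-1) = (0 9 7 8 3 2 12 6 1)(4 10 5 11 13)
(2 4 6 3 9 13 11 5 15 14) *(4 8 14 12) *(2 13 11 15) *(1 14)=[0, 14, 8, 9, 6, 2, 3, 7, 1, 11, 10, 5, 4, 15, 13, 12]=(1 14 13 15 12 4 6 3 9 11 5 2 8)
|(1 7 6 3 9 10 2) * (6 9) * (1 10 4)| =4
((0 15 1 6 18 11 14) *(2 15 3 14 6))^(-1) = (0 14 3)(1 15 2)(6 11 18)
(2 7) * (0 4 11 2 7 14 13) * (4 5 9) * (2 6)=(0 5 9 4 11 6 2 14 13)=[5, 1, 14, 3, 11, 9, 2, 7, 8, 4, 10, 6, 12, 0, 13]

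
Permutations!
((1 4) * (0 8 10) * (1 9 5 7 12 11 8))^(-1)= ((0 1 4 9 5 7 12 11 8 10))^(-1)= (0 10 8 11 12 7 5 9 4 1)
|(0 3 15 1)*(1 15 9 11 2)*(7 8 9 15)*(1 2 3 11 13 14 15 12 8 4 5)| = 13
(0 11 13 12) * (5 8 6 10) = [11, 1, 2, 3, 4, 8, 10, 7, 6, 9, 5, 13, 0, 12] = (0 11 13 12)(5 8 6 10)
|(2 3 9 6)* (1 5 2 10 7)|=|(1 5 2 3 9 6 10 7)|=8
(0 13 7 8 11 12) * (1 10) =(0 13 7 8 11 12)(1 10) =[13, 10, 2, 3, 4, 5, 6, 8, 11, 9, 1, 12, 0, 7]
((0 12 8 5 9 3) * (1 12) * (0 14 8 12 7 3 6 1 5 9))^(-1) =(0 5)(1 6 9 8 14 3 7)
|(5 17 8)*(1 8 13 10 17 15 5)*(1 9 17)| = 6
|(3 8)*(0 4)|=|(0 4)(3 8)|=2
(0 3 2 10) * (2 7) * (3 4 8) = [4, 1, 10, 7, 8, 5, 6, 2, 3, 9, 0] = (0 4 8 3 7 2 10)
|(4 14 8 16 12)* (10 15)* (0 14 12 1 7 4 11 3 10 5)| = 13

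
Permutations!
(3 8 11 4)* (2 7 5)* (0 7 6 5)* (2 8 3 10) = (0 7)(2 6 5 8 11 4 10) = [7, 1, 6, 3, 10, 8, 5, 0, 11, 9, 2, 4]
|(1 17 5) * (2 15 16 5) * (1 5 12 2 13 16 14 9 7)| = 10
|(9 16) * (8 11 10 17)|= 4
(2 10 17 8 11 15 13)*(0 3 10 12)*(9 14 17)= [3, 1, 12, 10, 4, 5, 6, 7, 11, 14, 9, 15, 0, 2, 17, 13, 16, 8]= (0 3 10 9 14 17 8 11 15 13 2 12)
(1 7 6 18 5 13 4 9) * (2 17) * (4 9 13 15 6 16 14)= [0, 7, 17, 3, 13, 15, 18, 16, 8, 1, 10, 11, 12, 9, 4, 6, 14, 2, 5]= (1 7 16 14 4 13 9)(2 17)(5 15 6 18)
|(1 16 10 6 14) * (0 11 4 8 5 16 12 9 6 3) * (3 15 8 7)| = |(0 11 4 7 3)(1 12 9 6 14)(5 16 10 15 8)| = 5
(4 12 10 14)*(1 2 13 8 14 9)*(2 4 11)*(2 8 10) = (1 4 12 2 13 10 9)(8 14 11) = [0, 4, 13, 3, 12, 5, 6, 7, 14, 1, 9, 8, 2, 10, 11]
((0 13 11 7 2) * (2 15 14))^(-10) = ((0 13 11 7 15 14 2))^(-10) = (0 15 13 14 11 2 7)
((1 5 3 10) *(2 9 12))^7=((1 5 3 10)(2 9 12))^7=(1 10 3 5)(2 9 12)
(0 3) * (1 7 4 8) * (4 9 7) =(0 3)(1 4 8)(7 9) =[3, 4, 2, 0, 8, 5, 6, 9, 1, 7]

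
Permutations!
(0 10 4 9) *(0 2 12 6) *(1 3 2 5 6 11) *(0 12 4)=(0 10)(1 3 2 4 9 5 6 12 11)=[10, 3, 4, 2, 9, 6, 12, 7, 8, 5, 0, 1, 11]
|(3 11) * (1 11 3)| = 2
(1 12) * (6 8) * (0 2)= (0 2)(1 12)(6 8)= [2, 12, 0, 3, 4, 5, 8, 7, 6, 9, 10, 11, 1]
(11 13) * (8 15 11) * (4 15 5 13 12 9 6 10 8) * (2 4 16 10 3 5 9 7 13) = (2 4 15 11 12 7 13 16 10 8 9 6 3 5) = [0, 1, 4, 5, 15, 2, 3, 13, 9, 6, 8, 12, 7, 16, 14, 11, 10]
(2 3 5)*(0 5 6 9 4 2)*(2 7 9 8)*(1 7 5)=(0 1 7 9 4 5)(2 3 6 8)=[1, 7, 3, 6, 5, 0, 8, 9, 2, 4]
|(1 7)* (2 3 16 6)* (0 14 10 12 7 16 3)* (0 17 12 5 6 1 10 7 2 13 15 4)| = 18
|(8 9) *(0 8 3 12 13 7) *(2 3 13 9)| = 8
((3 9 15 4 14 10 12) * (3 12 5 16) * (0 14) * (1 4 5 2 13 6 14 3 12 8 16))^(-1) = ((0 3 9 15 5 1 4)(2 13 6 14 10)(8 16 12))^(-1) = (0 4 1 5 15 9 3)(2 10 14 6 13)(8 12 16)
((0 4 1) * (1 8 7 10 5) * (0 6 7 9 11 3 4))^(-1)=((1 6 7 10 5)(3 4 8 9 11))^(-1)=(1 5 10 7 6)(3 11 9 8 4)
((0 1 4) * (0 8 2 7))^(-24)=((0 1 4 8 2 7))^(-24)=(8)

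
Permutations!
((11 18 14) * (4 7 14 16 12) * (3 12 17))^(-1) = (3 17 16 18 11 14 7 4 12) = ((3 12 4 7 14 11 18 16 17))^(-1)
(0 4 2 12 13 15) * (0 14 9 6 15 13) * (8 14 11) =[4, 1, 12, 3, 2, 5, 15, 7, 14, 6, 10, 8, 0, 13, 9, 11] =(0 4 2 12)(6 15 11 8 14 9)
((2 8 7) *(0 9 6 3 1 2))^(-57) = ((0 9 6 3 1 2 8 7))^(-57) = (0 7 8 2 1 3 6 9)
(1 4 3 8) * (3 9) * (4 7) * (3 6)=(1 7 4 9 6 3 8)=[0, 7, 2, 8, 9, 5, 3, 4, 1, 6]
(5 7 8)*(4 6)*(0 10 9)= (0 10 9)(4 6)(5 7 8)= [10, 1, 2, 3, 6, 7, 4, 8, 5, 0, 9]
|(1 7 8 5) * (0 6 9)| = 12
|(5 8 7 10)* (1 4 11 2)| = 4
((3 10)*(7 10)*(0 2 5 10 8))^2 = (0 5 3 8 2 10 7)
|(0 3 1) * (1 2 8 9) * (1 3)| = |(0 1)(2 8 9 3)| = 4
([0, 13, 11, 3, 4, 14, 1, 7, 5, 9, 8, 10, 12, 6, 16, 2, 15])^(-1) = (1 6 13)(2 15 16 14 5 8 10 11)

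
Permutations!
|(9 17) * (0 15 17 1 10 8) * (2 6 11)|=21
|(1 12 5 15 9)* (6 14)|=10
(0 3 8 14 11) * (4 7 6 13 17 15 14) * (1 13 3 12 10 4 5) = (0 12 10 4 7 6 3 8 5 1 13 17 15 14 11) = [12, 13, 2, 8, 7, 1, 3, 6, 5, 9, 4, 0, 10, 17, 11, 14, 16, 15]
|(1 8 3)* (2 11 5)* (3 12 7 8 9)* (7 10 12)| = |(1 9 3)(2 11 5)(7 8)(10 12)| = 6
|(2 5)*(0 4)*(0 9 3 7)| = |(0 4 9 3 7)(2 5)| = 10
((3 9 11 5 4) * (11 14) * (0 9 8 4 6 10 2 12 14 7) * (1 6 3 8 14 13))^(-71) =(0 9 7)(1 6 10 2 12 13)(3 14 11 5)(4 8)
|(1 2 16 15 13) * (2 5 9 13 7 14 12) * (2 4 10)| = 8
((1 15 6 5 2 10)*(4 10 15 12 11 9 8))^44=(15)(1 11 8 10 12 9 4)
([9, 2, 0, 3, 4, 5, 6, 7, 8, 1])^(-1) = [2, 9, 1, 3, 4, 5, 6, 7, 8, 0]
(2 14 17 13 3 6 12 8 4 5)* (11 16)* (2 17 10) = (2 14 10)(3 6 12 8 4 5 17 13)(11 16) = [0, 1, 14, 6, 5, 17, 12, 7, 4, 9, 2, 16, 8, 3, 10, 15, 11, 13]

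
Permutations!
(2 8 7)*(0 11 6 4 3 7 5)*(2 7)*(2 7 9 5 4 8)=[11, 1, 2, 7, 3, 0, 8, 9, 4, 5, 10, 6]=(0 11 6 8 4 3 7 9 5)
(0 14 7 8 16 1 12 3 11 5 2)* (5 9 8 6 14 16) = [16, 12, 0, 11, 4, 2, 14, 6, 5, 8, 10, 9, 3, 13, 7, 15, 1] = (0 16 1 12 3 11 9 8 5 2)(6 14 7)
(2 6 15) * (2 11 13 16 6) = (6 15 11 13 16) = [0, 1, 2, 3, 4, 5, 15, 7, 8, 9, 10, 13, 12, 16, 14, 11, 6]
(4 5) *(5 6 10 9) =(4 6 10 9 5) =[0, 1, 2, 3, 6, 4, 10, 7, 8, 5, 9]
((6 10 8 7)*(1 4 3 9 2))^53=((1 4 3 9 2)(6 10 8 7))^53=(1 9 4 2 3)(6 10 8 7)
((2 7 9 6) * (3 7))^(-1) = (2 6 9 7 3)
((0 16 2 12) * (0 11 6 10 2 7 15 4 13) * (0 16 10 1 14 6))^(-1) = (0 11 12 2 10)(1 6 14)(4 15 7 16 13)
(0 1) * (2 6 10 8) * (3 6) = (0 1)(2 3 6 10 8) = [1, 0, 3, 6, 4, 5, 10, 7, 2, 9, 8]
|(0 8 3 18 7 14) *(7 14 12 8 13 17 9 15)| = 11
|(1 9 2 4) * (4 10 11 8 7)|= 8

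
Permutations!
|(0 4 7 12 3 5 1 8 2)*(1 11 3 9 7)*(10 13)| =|(0 4 1 8 2)(3 5 11)(7 12 9)(10 13)| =30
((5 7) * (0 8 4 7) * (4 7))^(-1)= (0 5 7 8)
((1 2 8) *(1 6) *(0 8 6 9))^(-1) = ((0 8 9)(1 2 6))^(-1) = (0 9 8)(1 6 2)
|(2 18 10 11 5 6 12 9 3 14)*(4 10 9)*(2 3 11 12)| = 6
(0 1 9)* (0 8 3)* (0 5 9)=(0 1)(3 5 9 8)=[1, 0, 2, 5, 4, 9, 6, 7, 3, 8]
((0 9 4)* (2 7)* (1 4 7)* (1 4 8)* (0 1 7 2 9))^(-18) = ((1 8 7 9 2 4))^(-18) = (9)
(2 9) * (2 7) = (2 9 7) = [0, 1, 9, 3, 4, 5, 6, 2, 8, 7]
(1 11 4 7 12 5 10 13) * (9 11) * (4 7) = (1 9 11 7 12 5 10 13) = [0, 9, 2, 3, 4, 10, 6, 12, 8, 11, 13, 7, 5, 1]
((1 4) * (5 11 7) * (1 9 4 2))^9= (11)(1 2)(4 9)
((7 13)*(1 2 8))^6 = (13)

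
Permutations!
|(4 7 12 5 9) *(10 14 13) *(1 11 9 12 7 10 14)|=10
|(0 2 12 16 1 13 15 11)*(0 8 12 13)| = 9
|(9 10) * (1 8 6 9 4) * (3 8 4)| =|(1 4)(3 8 6 9 10)| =10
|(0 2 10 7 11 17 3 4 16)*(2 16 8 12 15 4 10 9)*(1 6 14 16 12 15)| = 30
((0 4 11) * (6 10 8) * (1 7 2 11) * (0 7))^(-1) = ((0 4 1)(2 11 7)(6 10 8))^(-1) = (0 1 4)(2 7 11)(6 8 10)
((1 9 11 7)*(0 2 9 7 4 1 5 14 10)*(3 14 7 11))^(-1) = (0 10 14 3 9 2)(1 4 11)(5 7)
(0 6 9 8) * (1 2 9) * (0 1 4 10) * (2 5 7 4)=(0 6 2 9 8 1 5 7 4 10)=[6, 5, 9, 3, 10, 7, 2, 4, 1, 8, 0]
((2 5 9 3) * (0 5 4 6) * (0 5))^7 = ((2 4 6 5 9 3))^7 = (2 4 6 5 9 3)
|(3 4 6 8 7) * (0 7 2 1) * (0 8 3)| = |(0 7)(1 8 2)(3 4 6)| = 6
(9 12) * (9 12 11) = [0, 1, 2, 3, 4, 5, 6, 7, 8, 11, 10, 9, 12] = (12)(9 11)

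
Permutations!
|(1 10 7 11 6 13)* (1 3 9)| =8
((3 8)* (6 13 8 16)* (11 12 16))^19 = ((3 11 12 16 6 13 8))^19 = (3 13 16 11 8 6 12)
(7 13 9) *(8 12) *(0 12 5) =(0 12 8 5)(7 13 9) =[12, 1, 2, 3, 4, 0, 6, 13, 5, 7, 10, 11, 8, 9]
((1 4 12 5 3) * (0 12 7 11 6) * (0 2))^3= ((0 12 5 3 1 4 7 11 6 2))^3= (0 3 7 2 5 4 6 12 1 11)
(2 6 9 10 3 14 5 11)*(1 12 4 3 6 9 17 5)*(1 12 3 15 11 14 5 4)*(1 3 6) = (1 6 17 4 15 11 2 9 10)(3 5 14 12) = [0, 6, 9, 5, 15, 14, 17, 7, 8, 10, 1, 2, 3, 13, 12, 11, 16, 4]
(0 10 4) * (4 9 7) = (0 10 9 7 4) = [10, 1, 2, 3, 0, 5, 6, 4, 8, 7, 9]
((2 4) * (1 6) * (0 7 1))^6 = ((0 7 1 6)(2 4))^6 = (0 1)(6 7)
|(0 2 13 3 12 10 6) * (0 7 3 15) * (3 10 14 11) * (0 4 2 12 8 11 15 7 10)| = 24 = |(0 12 14 15 4 2 13 7)(3 8 11)(6 10)|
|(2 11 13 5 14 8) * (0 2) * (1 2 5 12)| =|(0 5 14 8)(1 2 11 13 12)| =20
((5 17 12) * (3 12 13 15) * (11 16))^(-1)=((3 12 5 17 13 15)(11 16))^(-1)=(3 15 13 17 5 12)(11 16)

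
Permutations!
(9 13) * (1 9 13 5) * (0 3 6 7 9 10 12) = (13)(0 3 6 7 9 5 1 10 12) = [3, 10, 2, 6, 4, 1, 7, 9, 8, 5, 12, 11, 0, 13]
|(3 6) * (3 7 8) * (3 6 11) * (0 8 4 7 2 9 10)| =|(0 8 6 2 9 10)(3 11)(4 7)| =6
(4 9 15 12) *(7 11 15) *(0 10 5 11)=[10, 1, 2, 3, 9, 11, 6, 0, 8, 7, 5, 15, 4, 13, 14, 12]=(0 10 5 11 15 12 4 9 7)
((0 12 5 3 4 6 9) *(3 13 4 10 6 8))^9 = (0 9 6 10 3 8 4 13 5 12)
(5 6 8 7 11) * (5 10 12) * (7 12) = (5 6 8 12)(7 11 10) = [0, 1, 2, 3, 4, 6, 8, 11, 12, 9, 7, 10, 5]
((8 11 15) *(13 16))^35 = (8 15 11)(13 16)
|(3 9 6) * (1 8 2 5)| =12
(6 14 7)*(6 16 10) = [0, 1, 2, 3, 4, 5, 14, 16, 8, 9, 6, 11, 12, 13, 7, 15, 10] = (6 14 7 16 10)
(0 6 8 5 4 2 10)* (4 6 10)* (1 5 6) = (0 10)(1 5)(2 4)(6 8) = [10, 5, 4, 3, 2, 1, 8, 7, 6, 9, 0]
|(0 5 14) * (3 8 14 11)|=6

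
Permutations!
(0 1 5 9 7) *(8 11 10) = (0 1 5 9 7)(8 11 10) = [1, 5, 2, 3, 4, 9, 6, 0, 11, 7, 8, 10]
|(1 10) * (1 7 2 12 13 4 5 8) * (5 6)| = |(1 10 7 2 12 13 4 6 5 8)| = 10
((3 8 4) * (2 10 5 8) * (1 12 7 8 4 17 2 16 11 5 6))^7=((1 12 7 8 17 2 10 6)(3 16 11 5 4))^7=(1 6 10 2 17 8 7 12)(3 11 4 16 5)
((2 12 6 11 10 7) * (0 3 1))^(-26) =(0 3 1)(2 10 6)(7 11 12)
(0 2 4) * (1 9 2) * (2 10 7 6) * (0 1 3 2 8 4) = (0 3 2)(1 9 10 7 6 8 4) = [3, 9, 0, 2, 1, 5, 8, 6, 4, 10, 7]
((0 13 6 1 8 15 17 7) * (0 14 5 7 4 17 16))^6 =(17)(0 16 15 8 1 6 13)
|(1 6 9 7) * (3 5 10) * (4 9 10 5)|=7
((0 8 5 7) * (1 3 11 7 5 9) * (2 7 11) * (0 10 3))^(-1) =(11)(0 1 9 8)(2 3 10 7)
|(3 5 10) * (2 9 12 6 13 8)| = |(2 9 12 6 13 8)(3 5 10)| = 6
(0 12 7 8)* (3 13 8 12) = (0 3 13 8)(7 12) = [3, 1, 2, 13, 4, 5, 6, 12, 0, 9, 10, 11, 7, 8]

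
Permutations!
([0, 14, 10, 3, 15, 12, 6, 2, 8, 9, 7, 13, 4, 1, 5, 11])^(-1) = [0, 13, 7, 3, 12, 14, 6, 10, 8, 9, 2, 15, 5, 11, 1, 4]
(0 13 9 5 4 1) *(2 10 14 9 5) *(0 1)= [13, 1, 10, 3, 0, 4, 6, 7, 8, 2, 14, 11, 12, 5, 9]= (0 13 5 4)(2 10 14 9)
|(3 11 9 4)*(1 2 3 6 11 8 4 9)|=|(1 2 3 8 4 6 11)|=7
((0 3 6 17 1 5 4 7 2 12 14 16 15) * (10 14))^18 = ((0 3 6 17 1 5 4 7 2 12 10 14 16 15))^18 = (0 1 2 16 6 4 10)(3 5 12 15 17 7 14)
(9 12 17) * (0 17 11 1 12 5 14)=(0 17 9 5 14)(1 12 11)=[17, 12, 2, 3, 4, 14, 6, 7, 8, 5, 10, 1, 11, 13, 0, 15, 16, 9]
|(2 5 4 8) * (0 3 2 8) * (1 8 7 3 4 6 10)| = 8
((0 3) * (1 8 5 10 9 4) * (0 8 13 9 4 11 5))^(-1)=(0 8 3)(1 4 10 5 11 9 13)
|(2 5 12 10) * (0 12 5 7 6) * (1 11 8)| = 6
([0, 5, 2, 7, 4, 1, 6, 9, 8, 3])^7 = (1 5)(3 7 9)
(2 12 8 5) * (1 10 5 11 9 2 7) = (1 10 5 7)(2 12 8 11 9) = [0, 10, 12, 3, 4, 7, 6, 1, 11, 2, 5, 9, 8]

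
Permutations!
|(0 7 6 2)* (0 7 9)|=6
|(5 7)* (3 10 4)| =|(3 10 4)(5 7)| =6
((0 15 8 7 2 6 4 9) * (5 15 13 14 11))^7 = (0 7 14 6 5 9 8 13 2 11 4 15)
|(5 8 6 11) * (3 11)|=5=|(3 11 5 8 6)|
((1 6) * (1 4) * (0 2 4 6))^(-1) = (6)(0 1 4 2)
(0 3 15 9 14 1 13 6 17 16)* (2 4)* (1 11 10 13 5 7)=(0 3 15 9 14 11 10 13 6 17 16)(1 5 7)(2 4)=[3, 5, 4, 15, 2, 7, 17, 1, 8, 14, 13, 10, 12, 6, 11, 9, 0, 16]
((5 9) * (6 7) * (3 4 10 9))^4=((3 4 10 9 5)(6 7))^4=(3 5 9 10 4)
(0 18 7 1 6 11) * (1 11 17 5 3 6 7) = (0 18 1 7 11)(3 6 17 5) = [18, 7, 2, 6, 4, 3, 17, 11, 8, 9, 10, 0, 12, 13, 14, 15, 16, 5, 1]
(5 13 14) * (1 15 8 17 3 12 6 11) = (1 15 8 17 3 12 6 11)(5 13 14) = [0, 15, 2, 12, 4, 13, 11, 7, 17, 9, 10, 1, 6, 14, 5, 8, 16, 3]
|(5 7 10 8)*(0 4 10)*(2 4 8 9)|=|(0 8 5 7)(2 4 10 9)|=4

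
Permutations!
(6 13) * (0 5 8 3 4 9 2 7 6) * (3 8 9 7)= (0 5 9 2 3 4 7 6 13)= [5, 1, 3, 4, 7, 9, 13, 6, 8, 2, 10, 11, 12, 0]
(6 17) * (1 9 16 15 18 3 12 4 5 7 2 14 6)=(1 9 16 15 18 3 12 4 5 7 2 14 6 17)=[0, 9, 14, 12, 5, 7, 17, 2, 8, 16, 10, 11, 4, 13, 6, 18, 15, 1, 3]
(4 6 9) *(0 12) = (0 12)(4 6 9) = [12, 1, 2, 3, 6, 5, 9, 7, 8, 4, 10, 11, 0]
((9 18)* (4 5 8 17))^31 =(4 17 8 5)(9 18)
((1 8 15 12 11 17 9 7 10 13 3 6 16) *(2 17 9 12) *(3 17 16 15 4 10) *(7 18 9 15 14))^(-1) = ((1 8 4 10 13 17 12 11 15 2 16)(3 6 14 7)(9 18))^(-1) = (1 16 2 15 11 12 17 13 10 4 8)(3 7 14 6)(9 18)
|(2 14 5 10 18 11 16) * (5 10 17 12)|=|(2 14 10 18 11 16)(5 17 12)|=6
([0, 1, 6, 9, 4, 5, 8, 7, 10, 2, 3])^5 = [0, 1, 9, 10, 4, 5, 2, 7, 6, 3, 8]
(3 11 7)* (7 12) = (3 11 12 7) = [0, 1, 2, 11, 4, 5, 6, 3, 8, 9, 10, 12, 7]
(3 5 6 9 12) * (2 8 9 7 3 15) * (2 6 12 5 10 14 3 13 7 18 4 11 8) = (3 10 14)(4 11 8 9 5 12 15 6 18)(7 13) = [0, 1, 2, 10, 11, 12, 18, 13, 9, 5, 14, 8, 15, 7, 3, 6, 16, 17, 4]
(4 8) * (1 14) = (1 14)(4 8) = [0, 14, 2, 3, 8, 5, 6, 7, 4, 9, 10, 11, 12, 13, 1]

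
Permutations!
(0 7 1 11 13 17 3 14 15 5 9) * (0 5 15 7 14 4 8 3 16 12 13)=[14, 11, 2, 4, 8, 9, 6, 1, 3, 5, 10, 0, 13, 17, 7, 15, 12, 16]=(0 14 7 1 11)(3 4 8)(5 9)(12 13 17 16)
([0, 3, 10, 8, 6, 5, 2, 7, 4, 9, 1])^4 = [0, 6, 8, 2, 1, 5, 3, 7, 10, 9, 4]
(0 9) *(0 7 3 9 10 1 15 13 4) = (0 10 1 15 13 4)(3 9 7) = [10, 15, 2, 9, 0, 5, 6, 3, 8, 7, 1, 11, 12, 4, 14, 13]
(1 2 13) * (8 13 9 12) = (1 2 9 12 8 13) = [0, 2, 9, 3, 4, 5, 6, 7, 13, 12, 10, 11, 8, 1]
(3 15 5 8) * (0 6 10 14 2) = (0 6 10 14 2)(3 15 5 8) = [6, 1, 0, 15, 4, 8, 10, 7, 3, 9, 14, 11, 12, 13, 2, 5]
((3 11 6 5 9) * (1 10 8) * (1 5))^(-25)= (1 6 11 3 9 5 8 10)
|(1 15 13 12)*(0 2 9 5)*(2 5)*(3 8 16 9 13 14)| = |(0 5)(1 15 14 3 8 16 9 2 13 12)| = 10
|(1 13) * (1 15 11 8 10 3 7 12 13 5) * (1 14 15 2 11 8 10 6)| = 42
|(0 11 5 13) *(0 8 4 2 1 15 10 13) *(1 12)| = |(0 11 5)(1 15 10 13 8 4 2 12)| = 24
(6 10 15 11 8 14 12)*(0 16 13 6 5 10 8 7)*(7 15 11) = (0 16 13 6 8 14 12 5 10 11 15 7) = [16, 1, 2, 3, 4, 10, 8, 0, 14, 9, 11, 15, 5, 6, 12, 7, 13]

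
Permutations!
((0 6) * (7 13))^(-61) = (0 6)(7 13)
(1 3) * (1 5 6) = (1 3 5 6) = [0, 3, 2, 5, 4, 6, 1]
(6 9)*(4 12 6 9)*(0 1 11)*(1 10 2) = [10, 11, 1, 3, 12, 5, 4, 7, 8, 9, 2, 0, 6] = (0 10 2 1 11)(4 12 6)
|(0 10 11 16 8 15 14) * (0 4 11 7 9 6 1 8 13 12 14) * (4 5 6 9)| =|(0 10 7 4 11 16 13 12 14 5 6 1 8 15)| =14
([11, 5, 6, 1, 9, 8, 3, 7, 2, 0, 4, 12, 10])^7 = (0 11 12 10 4 9)(1 5 8 2 6 3)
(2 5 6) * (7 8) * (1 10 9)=(1 10 9)(2 5 6)(7 8)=[0, 10, 5, 3, 4, 6, 2, 8, 7, 1, 9]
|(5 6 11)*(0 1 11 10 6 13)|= |(0 1 11 5 13)(6 10)|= 10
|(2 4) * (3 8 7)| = |(2 4)(3 8 7)| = 6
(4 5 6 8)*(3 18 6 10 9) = [0, 1, 2, 18, 5, 10, 8, 7, 4, 3, 9, 11, 12, 13, 14, 15, 16, 17, 6] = (3 18 6 8 4 5 10 9)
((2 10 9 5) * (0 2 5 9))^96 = (10)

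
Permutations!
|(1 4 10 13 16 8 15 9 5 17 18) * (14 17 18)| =10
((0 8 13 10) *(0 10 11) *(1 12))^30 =((0 8 13 11)(1 12))^30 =(0 13)(8 11)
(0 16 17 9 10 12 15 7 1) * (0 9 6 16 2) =[2, 9, 0, 3, 4, 5, 16, 1, 8, 10, 12, 11, 15, 13, 14, 7, 17, 6] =(0 2)(1 9 10 12 15 7)(6 16 17)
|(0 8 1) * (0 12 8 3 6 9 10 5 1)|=9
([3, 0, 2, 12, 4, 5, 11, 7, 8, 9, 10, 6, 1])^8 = (12)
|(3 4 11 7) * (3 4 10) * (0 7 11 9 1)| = |(11)(0 7 4 9 1)(3 10)| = 10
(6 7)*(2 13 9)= (2 13 9)(6 7)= [0, 1, 13, 3, 4, 5, 7, 6, 8, 2, 10, 11, 12, 9]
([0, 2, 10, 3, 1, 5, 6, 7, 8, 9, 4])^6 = [0, 10, 4, 3, 2, 5, 6, 7, 8, 9, 1]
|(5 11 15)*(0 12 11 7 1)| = 7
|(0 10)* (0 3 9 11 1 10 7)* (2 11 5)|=|(0 7)(1 10 3 9 5 2 11)|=14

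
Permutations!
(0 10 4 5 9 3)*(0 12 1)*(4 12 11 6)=(0 10 12 1)(3 11 6 4 5 9)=[10, 0, 2, 11, 5, 9, 4, 7, 8, 3, 12, 6, 1]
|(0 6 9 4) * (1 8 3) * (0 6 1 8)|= 6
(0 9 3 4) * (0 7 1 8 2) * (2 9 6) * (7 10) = (0 6 2)(1 8 9 3 4 10 7) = [6, 8, 0, 4, 10, 5, 2, 1, 9, 3, 7]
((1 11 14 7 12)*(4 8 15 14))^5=((1 11 4 8 15 14 7 12))^5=(1 14 4 12 15 11 7 8)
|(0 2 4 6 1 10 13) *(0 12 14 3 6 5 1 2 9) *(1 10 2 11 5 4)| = 8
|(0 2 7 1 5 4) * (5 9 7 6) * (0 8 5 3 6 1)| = 30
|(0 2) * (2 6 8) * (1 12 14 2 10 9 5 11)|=|(0 6 8 10 9 5 11 1 12 14 2)|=11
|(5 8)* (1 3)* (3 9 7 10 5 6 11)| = 9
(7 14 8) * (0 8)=(0 8 7 14)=[8, 1, 2, 3, 4, 5, 6, 14, 7, 9, 10, 11, 12, 13, 0]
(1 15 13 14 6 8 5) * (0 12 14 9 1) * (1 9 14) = (0 12 1 15 13 14 6 8 5) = [12, 15, 2, 3, 4, 0, 8, 7, 5, 9, 10, 11, 1, 14, 6, 13]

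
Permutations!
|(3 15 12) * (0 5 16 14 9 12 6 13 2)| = |(0 5 16 14 9 12 3 15 6 13 2)| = 11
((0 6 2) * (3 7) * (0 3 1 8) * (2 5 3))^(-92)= ((0 6 5 3 7 1 8))^(-92)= (0 8 1 7 3 5 6)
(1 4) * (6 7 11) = (1 4)(6 7 11) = [0, 4, 2, 3, 1, 5, 7, 11, 8, 9, 10, 6]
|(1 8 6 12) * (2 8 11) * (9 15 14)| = |(1 11 2 8 6 12)(9 15 14)| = 6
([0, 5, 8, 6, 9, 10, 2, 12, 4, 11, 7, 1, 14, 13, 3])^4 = [0, 12, 11, 4, 5, 14, 9, 6, 1, 10, 3, 7, 2, 13, 8]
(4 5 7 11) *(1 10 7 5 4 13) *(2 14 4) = (1 10 7 11 13)(2 14 4) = [0, 10, 14, 3, 2, 5, 6, 11, 8, 9, 7, 13, 12, 1, 4]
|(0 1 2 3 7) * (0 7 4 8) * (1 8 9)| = 10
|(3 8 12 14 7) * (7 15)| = |(3 8 12 14 15 7)| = 6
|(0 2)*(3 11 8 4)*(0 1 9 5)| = |(0 2 1 9 5)(3 11 8 4)| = 20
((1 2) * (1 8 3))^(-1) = ((1 2 8 3))^(-1) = (1 3 8 2)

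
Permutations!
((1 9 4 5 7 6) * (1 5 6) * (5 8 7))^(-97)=((1 9 4 6 8 7))^(-97)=(1 7 8 6 4 9)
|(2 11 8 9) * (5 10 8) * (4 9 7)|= 8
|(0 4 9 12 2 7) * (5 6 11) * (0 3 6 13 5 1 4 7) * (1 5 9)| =10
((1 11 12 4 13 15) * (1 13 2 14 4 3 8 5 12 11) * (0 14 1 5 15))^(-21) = (0 14 4 2 1 5 12 3 8 15 13)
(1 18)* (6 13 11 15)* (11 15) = (1 18)(6 13 15) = [0, 18, 2, 3, 4, 5, 13, 7, 8, 9, 10, 11, 12, 15, 14, 6, 16, 17, 1]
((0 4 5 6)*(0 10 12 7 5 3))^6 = ((0 4 3)(5 6 10 12 7))^6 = (5 6 10 12 7)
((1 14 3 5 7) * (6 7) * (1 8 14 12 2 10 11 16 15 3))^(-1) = ((1 12 2 10 11 16 15 3 5 6 7 8 14))^(-1) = (1 14 8 7 6 5 3 15 16 11 10 2 12)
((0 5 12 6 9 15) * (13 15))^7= ((0 5 12 6 9 13 15))^7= (15)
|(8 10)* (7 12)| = 2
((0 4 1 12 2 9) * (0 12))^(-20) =(0 4 1)(2 9 12) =((0 4 1)(2 9 12))^(-20)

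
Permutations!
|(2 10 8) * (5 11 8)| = |(2 10 5 11 8)| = 5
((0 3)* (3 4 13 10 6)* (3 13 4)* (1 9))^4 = (6 13 10)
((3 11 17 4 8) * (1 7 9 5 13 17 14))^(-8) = (1 5 4 11 7 13 8 14 9 17 3)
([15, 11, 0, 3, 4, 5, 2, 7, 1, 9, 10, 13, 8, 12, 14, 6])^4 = [0, 8, 2, 3, 4, 5, 6, 7, 12, 9, 10, 1, 13, 11, 14, 15]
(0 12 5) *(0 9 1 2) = (0 12 5 9 1 2) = [12, 2, 0, 3, 4, 9, 6, 7, 8, 1, 10, 11, 5]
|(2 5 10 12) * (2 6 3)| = 6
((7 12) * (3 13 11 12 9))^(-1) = (3 9 7 12 11 13) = ((3 13 11 12 7 9))^(-1)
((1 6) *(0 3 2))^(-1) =(0 2 3)(1 6)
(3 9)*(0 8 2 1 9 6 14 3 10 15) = (0 8 2 1 9 10 15)(3 6 14) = [8, 9, 1, 6, 4, 5, 14, 7, 2, 10, 15, 11, 12, 13, 3, 0]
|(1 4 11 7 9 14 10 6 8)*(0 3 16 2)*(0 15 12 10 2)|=|(0 3 16)(1 4 11 7 9 14 2 15 12 10 6 8)|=12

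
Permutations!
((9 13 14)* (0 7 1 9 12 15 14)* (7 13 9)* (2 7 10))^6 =(15)(1 2)(7 10)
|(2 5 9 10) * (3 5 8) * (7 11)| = 6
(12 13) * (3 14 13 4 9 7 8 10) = (3 14 13 12 4 9 7 8 10) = [0, 1, 2, 14, 9, 5, 6, 8, 10, 7, 3, 11, 4, 12, 13]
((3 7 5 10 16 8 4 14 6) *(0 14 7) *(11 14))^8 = (0 6 11 3 14)(4 5 16)(7 10 8)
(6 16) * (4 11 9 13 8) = (4 11 9 13 8)(6 16) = [0, 1, 2, 3, 11, 5, 16, 7, 4, 13, 10, 9, 12, 8, 14, 15, 6]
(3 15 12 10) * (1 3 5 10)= (1 3 15 12)(5 10)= [0, 3, 2, 15, 4, 10, 6, 7, 8, 9, 5, 11, 1, 13, 14, 12]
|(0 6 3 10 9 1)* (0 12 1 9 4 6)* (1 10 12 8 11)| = |(1 8 11)(3 12 10 4 6)| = 15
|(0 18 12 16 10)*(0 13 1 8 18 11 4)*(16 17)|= |(0 11 4)(1 8 18 12 17 16 10 13)|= 24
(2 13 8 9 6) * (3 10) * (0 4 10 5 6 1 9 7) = (0 4 10 3 5 6 2 13 8 7)(1 9) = [4, 9, 13, 5, 10, 6, 2, 0, 7, 1, 3, 11, 12, 8]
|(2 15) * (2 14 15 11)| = |(2 11)(14 15)| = 2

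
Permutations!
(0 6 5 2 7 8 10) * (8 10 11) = (0 6 5 2 7 10)(8 11) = [6, 1, 7, 3, 4, 2, 5, 10, 11, 9, 0, 8]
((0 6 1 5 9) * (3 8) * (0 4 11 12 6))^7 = (12)(3 8)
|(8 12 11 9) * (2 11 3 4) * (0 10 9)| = |(0 10 9 8 12 3 4 2 11)| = 9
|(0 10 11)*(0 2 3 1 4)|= 7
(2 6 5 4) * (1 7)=(1 7)(2 6 5 4)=[0, 7, 6, 3, 2, 4, 5, 1]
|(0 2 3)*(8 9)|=6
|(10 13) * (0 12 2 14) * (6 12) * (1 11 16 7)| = |(0 6 12 2 14)(1 11 16 7)(10 13)| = 20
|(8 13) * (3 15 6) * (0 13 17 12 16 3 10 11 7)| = 12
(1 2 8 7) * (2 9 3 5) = [0, 9, 8, 5, 4, 2, 6, 1, 7, 3] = (1 9 3 5 2 8 7)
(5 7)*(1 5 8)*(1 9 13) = [0, 5, 2, 3, 4, 7, 6, 8, 9, 13, 10, 11, 12, 1] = (1 5 7 8 9 13)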